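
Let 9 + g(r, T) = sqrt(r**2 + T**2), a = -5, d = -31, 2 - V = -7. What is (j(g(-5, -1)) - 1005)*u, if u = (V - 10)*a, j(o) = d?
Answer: -5180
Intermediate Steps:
V = 9 (V = 2 - 1*(-7) = 2 + 7 = 9)
g(r, T) = -9 + sqrt(T**2 + r**2) (g(r, T) = -9 + sqrt(r**2 + T**2) = -9 + sqrt(T**2 + r**2))
j(o) = -31
u = 5 (u = (9 - 10)*(-5) = -1*(-5) = 5)
(j(g(-5, -1)) - 1005)*u = (-31 - 1005)*5 = -1036*5 = -5180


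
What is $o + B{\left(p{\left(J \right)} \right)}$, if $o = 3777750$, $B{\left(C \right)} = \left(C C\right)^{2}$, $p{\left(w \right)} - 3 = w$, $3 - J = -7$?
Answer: $3806311$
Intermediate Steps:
$J = 10$ ($J = 3 - -7 = 3 + 7 = 10$)
$p{\left(w \right)} = 3 + w$
$B{\left(C \right)} = C^{4}$ ($B{\left(C \right)} = \left(C^{2}\right)^{2} = C^{4}$)
$o + B{\left(p{\left(J \right)} \right)} = 3777750 + \left(3 + 10\right)^{4} = 3777750 + 13^{4} = 3777750 + 28561 = 3806311$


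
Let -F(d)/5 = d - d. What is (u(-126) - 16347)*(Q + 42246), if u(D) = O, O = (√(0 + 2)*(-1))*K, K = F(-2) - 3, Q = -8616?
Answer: -549749610 + 100890*√2 ≈ -5.4961e+8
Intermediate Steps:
F(d) = 0 (F(d) = -5*(d - d) = -5*0 = 0)
K = -3 (K = 0 - 3 = -3)
O = 3*√2 (O = (√(0 + 2)*(-1))*(-3) = (√2*(-1))*(-3) = -√2*(-3) = 3*√2 ≈ 4.2426)
u(D) = 3*√2
(u(-126) - 16347)*(Q + 42246) = (3*√2 - 16347)*(-8616 + 42246) = (-16347 + 3*√2)*33630 = -549749610 + 100890*√2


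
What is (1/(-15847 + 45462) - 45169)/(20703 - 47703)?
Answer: 668839967/399802500 ≈ 1.6729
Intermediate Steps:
(1/(-15847 + 45462) - 45169)/(20703 - 47703) = (1/29615 - 45169)/(-27000) = (1/29615 - 45169)*(-1/27000) = -1337679934/29615*(-1/27000) = 668839967/399802500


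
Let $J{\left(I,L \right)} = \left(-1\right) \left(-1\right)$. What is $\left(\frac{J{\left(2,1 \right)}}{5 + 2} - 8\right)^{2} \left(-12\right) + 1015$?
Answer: $\frac{13435}{49} \approx 274.18$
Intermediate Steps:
$J{\left(I,L \right)} = 1$
$\left(\frac{J{\left(2,1 \right)}}{5 + 2} - 8\right)^{2} \left(-12\right) + 1015 = \left(\frac{1}{5 + 2} \cdot 1 - 8\right)^{2} \left(-12\right) + 1015 = \left(\frac{1}{7} \cdot 1 - 8\right)^{2} \left(-12\right) + 1015 = \left(\frac{1}{7} - 8\right)^{2} \left(-12\right) + 1015 = \left(- \frac{55}{7}\right)^{2} \left(-12\right) + 1015 = \frac{3025}{49} \left(-12\right) + 1015 = - \frac{36300}{49} + 1015 = \frac{13435}{49}$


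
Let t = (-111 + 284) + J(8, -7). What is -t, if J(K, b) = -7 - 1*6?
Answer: -160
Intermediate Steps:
J(K, b) = -13 (J(K, b) = -7 - 6 = -13)
t = 160 (t = (-111 + 284) - 13 = 173 - 13 = 160)
-t = -1*160 = -160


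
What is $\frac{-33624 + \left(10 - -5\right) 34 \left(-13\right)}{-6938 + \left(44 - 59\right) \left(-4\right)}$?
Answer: $\frac{20127}{3439} \approx 5.8526$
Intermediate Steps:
$\frac{-33624 + \left(10 - -5\right) 34 \left(-13\right)}{-6938 + \left(44 - 59\right) \left(-4\right)} = \frac{-33624 + \left(10 + 5\right) 34 \left(-13\right)}{-6938 - -60} = \frac{-33624 + 15 \cdot 34 \left(-13\right)}{-6938 + 60} = \frac{-33624 + 510 \left(-13\right)}{-6878} = \left(-33624 - 6630\right) \left(- \frac{1}{6878}\right) = \left(-40254\right) \left(- \frac{1}{6878}\right) = \frac{20127}{3439}$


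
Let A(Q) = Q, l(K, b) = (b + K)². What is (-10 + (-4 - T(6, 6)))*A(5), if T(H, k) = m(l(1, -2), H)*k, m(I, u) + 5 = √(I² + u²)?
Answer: 80 - 30*√37 ≈ -102.48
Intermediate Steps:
l(K, b) = (K + b)²
m(I, u) = -5 + √(I² + u²)
T(H, k) = k*(-5 + √(1 + H²)) (T(H, k) = (-5 + √(((1 - 2)²)² + H²))*k = (-5 + √(((-1)²)² + H²))*k = (-5 + √(1² + H²))*k = (-5 + √(1 + H²))*k = k*(-5 + √(1 + H²)))
(-10 + (-4 - T(6, 6)))*A(5) = (-10 + (-4 - 6*(-5 + √(1 + 6²))))*5 = (-10 + (-4 - 6*(-5 + √(1 + 36))))*5 = (-10 + (-4 - 6*(-5 + √37)))*5 = (-10 + (-4 - (-30 + 6*√37)))*5 = (-10 + (-4 + (30 - 6*√37)))*5 = (-10 + (26 - 6*√37))*5 = (16 - 6*√37)*5 = 80 - 30*√37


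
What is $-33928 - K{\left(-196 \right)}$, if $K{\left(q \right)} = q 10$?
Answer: $-31968$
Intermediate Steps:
$K{\left(q \right)} = 10 q$
$-33928 - K{\left(-196 \right)} = -33928 - 10 \left(-196\right) = -33928 - -1960 = -33928 + 1960 = -31968$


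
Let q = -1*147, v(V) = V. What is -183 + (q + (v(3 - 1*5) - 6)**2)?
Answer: -266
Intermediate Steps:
q = -147
-183 + (q + (v(3 - 1*5) - 6)**2) = -183 + (-147 + ((3 - 1*5) - 6)**2) = -183 + (-147 + ((3 - 5) - 6)**2) = -183 + (-147 + (-2 - 6)**2) = -183 + (-147 + (-8)**2) = -183 + (-147 + 64) = -183 - 83 = -266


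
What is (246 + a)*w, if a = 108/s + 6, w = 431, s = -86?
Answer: 4647042/43 ≈ 1.0807e+5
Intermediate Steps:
a = 204/43 (a = 108/(-86) + 6 = 108*(-1/86) + 6 = -54/43 + 6 = 204/43 ≈ 4.7442)
(246 + a)*w = (246 + 204/43)*431 = (10782/43)*431 = 4647042/43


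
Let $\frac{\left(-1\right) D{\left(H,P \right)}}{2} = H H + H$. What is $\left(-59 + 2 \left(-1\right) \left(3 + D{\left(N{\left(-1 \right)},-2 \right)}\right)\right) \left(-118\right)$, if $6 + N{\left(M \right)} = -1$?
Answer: $-12154$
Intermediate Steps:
$N{\left(M \right)} = -7$ ($N{\left(M \right)} = -6 - 1 = -7$)
$D{\left(H,P \right)} = - 2 H - 2 H^{2}$ ($D{\left(H,P \right)} = - 2 \left(H H + H\right) = - 2 \left(H^{2} + H\right) = - 2 \left(H + H^{2}\right) = - 2 H - 2 H^{2}$)
$\left(-59 + 2 \left(-1\right) \left(3 + D{\left(N{\left(-1 \right)},-2 \right)}\right)\right) \left(-118\right) = \left(-59 + 2 \left(-1\right) \left(3 - - 14 \left(1 - 7\right)\right)\right) \left(-118\right) = \left(-59 - 2 \left(3 - \left(-14\right) \left(-6\right)\right)\right) \left(-118\right) = \left(-59 - 2 \left(3 - 84\right)\right) \left(-118\right) = \left(-59 - -162\right) \left(-118\right) = \left(-59 + 162\right) \left(-118\right) = 103 \left(-118\right) = -12154$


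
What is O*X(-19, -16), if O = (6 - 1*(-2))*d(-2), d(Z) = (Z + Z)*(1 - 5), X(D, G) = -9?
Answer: -1152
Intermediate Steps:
d(Z) = -8*Z (d(Z) = (2*Z)*(-4) = -8*Z)
O = 128 (O = (6 - 1*(-2))*(-8*(-2)) = (6 + 2)*16 = 8*16 = 128)
O*X(-19, -16) = 128*(-9) = -1152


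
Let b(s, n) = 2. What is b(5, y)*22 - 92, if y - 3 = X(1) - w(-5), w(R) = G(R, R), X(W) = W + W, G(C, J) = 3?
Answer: -48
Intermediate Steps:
X(W) = 2*W
w(R) = 3
y = 2 (y = 3 + (2*1 - 1*3) = 3 + (2 - 3) = 3 - 1 = 2)
b(5, y)*22 - 92 = 2*22 - 92 = 44 - 92 = -48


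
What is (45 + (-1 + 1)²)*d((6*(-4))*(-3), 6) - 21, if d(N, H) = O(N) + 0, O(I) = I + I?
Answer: 6459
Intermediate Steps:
O(I) = 2*I
d(N, H) = 2*N (d(N, H) = 2*N + 0 = 2*N)
(45 + (-1 + 1)²)*d((6*(-4))*(-3), 6) - 21 = (45 + (-1 + 1)²)*(2*((6*(-4))*(-3))) - 21 = (45 + 0²)*(2*(-24*(-3))) - 21 = (45 + 0)*(2*72) - 21 = 45*144 - 21 = 6480 - 21 = 6459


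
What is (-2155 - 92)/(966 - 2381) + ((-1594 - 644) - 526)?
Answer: -3908813/1415 ≈ -2762.4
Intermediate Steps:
(-2155 - 92)/(966 - 2381) + ((-1594 - 644) - 526) = -2247/(-1415) + (-2238 - 526) = -2247*(-1/1415) - 2764 = 2247/1415 - 2764 = -3908813/1415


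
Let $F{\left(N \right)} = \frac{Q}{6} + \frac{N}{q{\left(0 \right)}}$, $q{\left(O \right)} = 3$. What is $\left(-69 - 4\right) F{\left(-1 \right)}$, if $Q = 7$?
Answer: $- \frac{365}{6} \approx -60.833$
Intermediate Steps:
$F{\left(N \right)} = \frac{7}{6} + \frac{N}{3}$
$\left(-69 - 4\right) F{\left(-1 \right)} = \left(-69 - 4\right) \left(\frac{7}{6} + \frac{1}{3} \left(-1\right)\right) = - 73 \left(\frac{7}{6} - \frac{1}{3}\right) = \left(-73\right) \frac{5}{6} = - \frac{365}{6}$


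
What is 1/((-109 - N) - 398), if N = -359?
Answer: -1/148 ≈ -0.0067568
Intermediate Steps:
1/((-109 - N) - 398) = 1/((-109 - 1*(-359)) - 398) = 1/((-109 + 359) - 398) = 1/(250 - 398) = 1/(-148) = -1/148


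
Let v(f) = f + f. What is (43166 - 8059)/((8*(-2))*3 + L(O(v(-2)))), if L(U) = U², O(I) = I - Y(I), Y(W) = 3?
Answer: 35107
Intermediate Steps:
v(f) = 2*f
O(I) = -3 + I (O(I) = I - 1*3 = I - 3 = -3 + I)
(43166 - 8059)/((8*(-2))*3 + L(O(v(-2)))) = (43166 - 8059)/((8*(-2))*3 + (-3 + 2*(-2))²) = 35107/(-16*3 + (-3 - 4)²) = 35107/(-48 + (-7)²) = 35107/(-48 + 49) = 35107/1 = 35107*1 = 35107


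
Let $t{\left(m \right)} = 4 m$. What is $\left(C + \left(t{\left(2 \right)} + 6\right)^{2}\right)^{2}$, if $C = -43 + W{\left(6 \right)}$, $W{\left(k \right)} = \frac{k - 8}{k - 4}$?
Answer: $23104$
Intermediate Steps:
$W{\left(k \right)} = \frac{-8 + k}{-4 + k}$
$C = -44$ ($C = -43 + \frac{-8 + 6}{-4 + 6} = -43 + \frac{1}{2} \left(-2\right) = -43 - 1 = -44$)
$\left(C + \left(t{\left(2 \right)} + 6\right)^{2}\right)^{2} = \left(-44 + \left(4 \cdot 2 + 6\right)^{2}\right)^{2} = \left(-44 + \left(8 + 6\right)^{2}\right)^{2} = \left(-44 + 14^{2}\right)^{2} = \left(-44 + 196\right)^{2} = 152^{2} = 23104$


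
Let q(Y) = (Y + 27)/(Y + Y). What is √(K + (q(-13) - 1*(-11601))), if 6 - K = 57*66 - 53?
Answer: √1334671/13 ≈ 88.868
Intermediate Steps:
q(Y) = (27 + Y)/(2*Y) (q(Y) = (27 + Y)/((2*Y)) = (27 + Y)*(1/(2*Y)) = (27 + Y)/(2*Y))
K = -3703 (K = 6 - (57*66 - 53) = 6 - (3762 - 53) = 6 - 1*3709 = 6 - 3709 = -3703)
√(K + (q(-13) - 1*(-11601))) = √(-3703 + ((½)*(27 - 13)/(-13) - 1*(-11601))) = √(-3703 + ((½)*(-1/13)*14 + 11601)) = √(-3703 + (-7/13 + 11601)) = √(-3703 + 150806/13) = √(102667/13) = √1334671/13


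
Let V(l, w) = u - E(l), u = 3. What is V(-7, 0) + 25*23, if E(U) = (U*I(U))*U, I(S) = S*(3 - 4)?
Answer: 235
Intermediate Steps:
I(S) = -S (I(S) = S*(-1) = -S)
E(U) = -U³ (E(U) = (U*(-U))*U = (-U²)*U = -U³)
V(l, w) = 3 + l³ (V(l, w) = 3 - (-1)*l³ = 3 + l³)
V(-7, 0) + 25*23 = (3 + (-7)³) + 25*23 = (3 - 343) + 575 = -340 + 575 = 235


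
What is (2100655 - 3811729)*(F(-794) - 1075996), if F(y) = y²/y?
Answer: 1842467372460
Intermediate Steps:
F(y) = y
(2100655 - 3811729)*(F(-794) - 1075996) = (2100655 - 3811729)*(-794 - 1075996) = -1711074*(-1076790) = 1842467372460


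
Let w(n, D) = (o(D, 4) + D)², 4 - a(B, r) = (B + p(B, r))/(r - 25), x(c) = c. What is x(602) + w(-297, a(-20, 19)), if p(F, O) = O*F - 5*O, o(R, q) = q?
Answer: 24609/4 ≈ 6152.3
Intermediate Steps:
p(F, O) = -5*O + F*O (p(F, O) = F*O - 5*O = -5*O + F*O)
a(B, r) = 4 - (B + r*(-5 + B))/(-25 + r) (a(B, r) = 4 - (B + r*(-5 + B))/(r - 25) = 4 - (B + r*(-5 + B))/(-25 + r))
w(n, D) = (4 + D)²
x(602) + w(-297, a(-20, 19)) = 602 + (4 + (-100 - 1*(-20) + 9*19 - 1*(-20)*19)/(-25 + 19))² = 602 + (4 + (-100 + 20 + 171 + 380)/(-6))² = 602 + (4 - ⅙*471)² = 602 + (4 - 157/2)² = 602 + (-149/2)² = 602 + 22201/4 = 24609/4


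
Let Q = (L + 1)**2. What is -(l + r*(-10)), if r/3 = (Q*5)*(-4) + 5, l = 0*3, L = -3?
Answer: -2250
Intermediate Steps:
Q = 4 (Q = (-3 + 1)**2 = (-2)**2 = 4)
l = 0
r = -225 (r = 3*((4*5)*(-4) + 5) = 3*(20*(-4) + 5) = 3*(-80 + 5) = 3*(-75) = -225)
-(l + r*(-10)) = -(0 - 225*(-10)) = -(0 + 2250) = -1*2250 = -2250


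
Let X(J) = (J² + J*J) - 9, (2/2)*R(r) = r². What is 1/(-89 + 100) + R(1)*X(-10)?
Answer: 2102/11 ≈ 191.09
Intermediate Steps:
R(r) = r²
X(J) = -9 + 2*J² (X(J) = (J² + J²) - 9 = 2*J² - 9 = -9 + 2*J²)
1/(-89 + 100) + R(1)*X(-10) = 1/(-89 + 100) + 1²*(-9 + 2*(-10)²) = 1/11 + 1*(-9 + 2*100) = 1/11 + 1*(-9 + 200) = 1/11 + 1*191 = 1/11 + 191 = 2102/11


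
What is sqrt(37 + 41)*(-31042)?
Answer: -31042*sqrt(78) ≈ -2.7416e+5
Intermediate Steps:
sqrt(37 + 41)*(-31042) = sqrt(78)*(-31042) = -31042*sqrt(78)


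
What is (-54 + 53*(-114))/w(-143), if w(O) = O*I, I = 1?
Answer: 6096/143 ≈ 42.629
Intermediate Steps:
w(O) = O (w(O) = O*1 = O)
(-54 + 53*(-114))/w(-143) = (-54 + 53*(-114))/(-143) = (-54 - 6042)*(-1/143) = -6096*(-1/143) = 6096/143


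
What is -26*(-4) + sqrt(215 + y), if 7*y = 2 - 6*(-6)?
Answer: 104 + sqrt(10801)/7 ≈ 118.85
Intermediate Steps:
y = 38/7 (y = (2 - 6*(-6))/7 = (2 + 36)/7 = (1/7)*38 = 38/7 ≈ 5.4286)
-26*(-4) + sqrt(215 + y) = -26*(-4) + sqrt(215 + 38/7) = 104 + sqrt(1543/7) = 104 + sqrt(10801)/7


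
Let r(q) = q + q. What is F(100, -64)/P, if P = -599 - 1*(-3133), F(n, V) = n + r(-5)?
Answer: 45/1267 ≈ 0.035517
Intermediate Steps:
r(q) = 2*q
F(n, V) = -10 + n (F(n, V) = n + 2*(-5) = n - 10 = -10 + n)
P = 2534 (P = -599 + 3133 = 2534)
F(100, -64)/P = (-10 + 100)/2534 = 90*(1/2534) = 45/1267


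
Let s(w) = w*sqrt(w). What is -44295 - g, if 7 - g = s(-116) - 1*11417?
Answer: -55719 - 232*I*sqrt(29) ≈ -55719.0 - 1249.4*I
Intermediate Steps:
s(w) = w**(3/2)
g = 11424 + 232*I*sqrt(29) (g = 7 - ((-116)**(3/2) - 1*11417) = 7 - (-232*I*sqrt(29) - 11417) = 7 - (-11417 - 232*I*sqrt(29)) = 7 + (11417 + 232*I*sqrt(29)) = 11424 + 232*I*sqrt(29) ≈ 11424.0 + 1249.4*I)
-44295 - g = -44295 - (11424 + 232*I*sqrt(29)) = -44295 + (-11424 - 232*I*sqrt(29)) = -55719 - 232*I*sqrt(29)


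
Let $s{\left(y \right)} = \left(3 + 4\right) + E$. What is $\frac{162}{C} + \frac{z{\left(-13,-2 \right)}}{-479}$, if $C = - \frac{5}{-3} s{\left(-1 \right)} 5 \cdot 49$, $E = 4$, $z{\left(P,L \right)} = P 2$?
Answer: $\frac{583144}{6454525} \approx 0.090347$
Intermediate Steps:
$z{\left(P,L \right)} = 2 P$
$s{\left(y \right)} = 11$ ($s{\left(y \right)} = \left(3 + 4\right) + 4 = 7 + 4 = 11$)
$C = \frac{13475}{3}$ ($C = - \frac{5}{-3} \cdot 11 \cdot 5 \cdot 49 = \left(-5\right) \left(- \frac{1}{3}\right) 11 \cdot 5 \cdot 49 = \frac{5}{3} \cdot 11 \cdot 5 \cdot 49 = \frac{55}{3} \cdot 5 \cdot 49 = \frac{275}{3} \cdot 49 = \frac{13475}{3} \approx 4491.7$)
$\frac{162}{C} + \frac{z{\left(-13,-2 \right)}}{-479} = \frac{162}{\frac{13475}{3}} + \frac{2 \left(-13\right)}{-479} = 162 \cdot \frac{3}{13475} - - \frac{26}{479} = \frac{486}{13475} + \frac{26}{479} = \frac{583144}{6454525}$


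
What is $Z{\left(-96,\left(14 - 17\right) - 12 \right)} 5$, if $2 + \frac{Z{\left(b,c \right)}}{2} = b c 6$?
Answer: $86380$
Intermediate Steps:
$Z{\left(b,c \right)} = -4 + 12 b c$ ($Z{\left(b,c \right)} = -4 + 2 b c 6 = -4 + 2 \cdot 6 b c = -4 + 12 b c$)
$Z{\left(-96,\left(14 - 17\right) - 12 \right)} 5 = \left(-4 + 12 \left(-96\right) \left(\left(14 - 17\right) - 12\right)\right) 5 = \left(-4 + 12 \left(-96\right) \left(-3 - 12\right)\right) 5 = \left(-4 + 12 \left(-96\right) \left(-15\right)\right) 5 = \left(-4 + 17280\right) 5 = 17276 \cdot 5 = 86380$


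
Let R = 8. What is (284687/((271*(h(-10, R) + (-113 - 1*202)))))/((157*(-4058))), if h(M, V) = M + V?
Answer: 284687/54731865142 ≈ 5.2015e-6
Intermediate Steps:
(284687/((271*(h(-10, R) + (-113 - 1*202)))))/((157*(-4058))) = (284687/((271*((-10 + 8) + (-113 - 1*202)))))/((157*(-4058))) = (284687/((271*(-2 + (-113 - 202)))))/(-637106) = (284687/((271*(-2 - 315))))*(-1/637106) = (284687/((271*(-317))))*(-1/637106) = (284687/(-85907))*(-1/637106) = (284687*(-1/85907))*(-1/637106) = -284687/85907*(-1/637106) = 284687/54731865142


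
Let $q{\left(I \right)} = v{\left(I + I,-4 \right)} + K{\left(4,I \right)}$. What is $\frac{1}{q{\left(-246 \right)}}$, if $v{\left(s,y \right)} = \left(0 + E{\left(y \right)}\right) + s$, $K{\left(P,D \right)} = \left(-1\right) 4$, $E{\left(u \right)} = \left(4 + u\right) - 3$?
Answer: $- \frac{1}{499} \approx -0.002004$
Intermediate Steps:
$E{\left(u \right)} = 1 + u$
$K{\left(P,D \right)} = -4$
$v{\left(s,y \right)} = 1 + s + y$ ($v{\left(s,y \right)} = \left(0 + \left(1 + y\right)\right) + s = \left(1 + y\right) + s = 1 + s + y$)
$q{\left(I \right)} = -7 + 2 I$ ($q{\left(I \right)} = \left(1 + \left(I + I\right) - 4\right) - 4 = \left(1 + 2 I - 4\right) - 4 = \left(-3 + 2 I\right) - 4 = -7 + 2 I$)
$\frac{1}{q{\left(-246 \right)}} = \frac{1}{-7 + 2 \left(-246\right)} = \frac{1}{-7 - 492} = \frac{1}{-499} = - \frac{1}{499}$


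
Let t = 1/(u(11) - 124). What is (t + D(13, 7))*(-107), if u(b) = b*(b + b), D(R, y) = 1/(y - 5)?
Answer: -3210/59 ≈ -54.407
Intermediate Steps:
D(R, y) = 1/(-5 + y)
u(b) = 2*b**2 (u(b) = b*(2*b) = 2*b**2)
t = 1/118 (t = 1/(2*11**2 - 124) = 1/(2*121 - 124) = 1/(242 - 124) = 1/118 ≈ 0.0084746)
(t + D(13, 7))*(-107) = (1/118 + 1/(-5 + 7))*(-107) = (1/118 + 1/2)*(-107) = (30/59)*(-107) = -3210/59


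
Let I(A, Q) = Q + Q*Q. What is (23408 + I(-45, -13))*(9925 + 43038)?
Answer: 1248020132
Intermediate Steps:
I(A, Q) = Q + Q²
(23408 + I(-45, -13))*(9925 + 43038) = (23408 - 13*(1 - 13))*(9925 + 43038) = (23408 - 13*(-12))*52963 = (23408 + 156)*52963 = 23564*52963 = 1248020132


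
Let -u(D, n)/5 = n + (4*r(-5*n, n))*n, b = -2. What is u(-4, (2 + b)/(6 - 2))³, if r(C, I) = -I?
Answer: 0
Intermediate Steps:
u(D, n) = -5*n + 20*n² (u(D, n) = -5*(n + (4*(-n))*n) = -5*(n + (-4*n)*n) = -5*(n - 4*n²) = -5*n + 20*n²)
u(-4, (2 + b)/(6 - 2))³ = (5*((2 - 2)/(6 - 2))*(-1 + 4*((2 - 2)/(6 - 2))))³ = (5*(0/4)*(-1 + 4*(0/4)))³ = (5*(0*(¼))*(-1 + 4*(0*(¼))))³ = (5*0*(-1 + 4*0))³ = (5*0*(-1 + 0))³ = (5*0*(-1))³ = 0³ = 0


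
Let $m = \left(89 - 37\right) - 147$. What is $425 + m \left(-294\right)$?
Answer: $28355$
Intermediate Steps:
$m = -95$ ($m = 52 - 147 = -95$)
$425 + m \left(-294\right) = 425 - -27930 = 425 + 27930 = 28355$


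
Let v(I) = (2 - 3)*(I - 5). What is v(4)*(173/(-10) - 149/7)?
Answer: -2701/70 ≈ -38.586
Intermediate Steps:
v(I) = 5 - I (v(I) = -(-5 + I) = 5 - I)
v(4)*(173/(-10) - 149/7) = (5 - 1*4)*(173/(-10) - 149/7) = (5 - 4)*(173*(-⅒) - 149*⅐) = 1*(-173/10 - 149/7) = 1*(-2701/70) = -2701/70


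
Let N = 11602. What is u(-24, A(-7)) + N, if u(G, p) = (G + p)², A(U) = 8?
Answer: 11858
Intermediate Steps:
u(-24, A(-7)) + N = (-24 + 8)² + 11602 = (-16)² + 11602 = 256 + 11602 = 11858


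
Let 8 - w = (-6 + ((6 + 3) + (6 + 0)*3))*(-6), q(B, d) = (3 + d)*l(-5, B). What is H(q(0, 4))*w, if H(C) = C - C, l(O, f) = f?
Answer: 0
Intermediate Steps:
q(B, d) = B*(3 + d) (q(B, d) = (3 + d)*B = B*(3 + d))
H(C) = 0
w = 134 (w = 8 - (-6 + ((6 + 3) + (6 + 0)*3))*(-6) = 8 - (-6 + (9 + 6*3))*(-6) = 8 - (-6 + (9 + 18))*(-6) = 8 - (-6 + 27)*(-6) = 8 - 21*(-6) = 8 - 1*(-126) = 8 + 126 = 134)
H(q(0, 4))*w = 0*134 = 0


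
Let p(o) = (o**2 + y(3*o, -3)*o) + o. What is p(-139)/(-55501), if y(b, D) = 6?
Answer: -18348/55501 ≈ -0.33059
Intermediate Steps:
p(o) = o**2 + 7*o (p(o) = (o**2 + 6*o) + o = o**2 + 7*o)
p(-139)/(-55501) = -139*(7 - 139)/(-55501) = -139*(-132)*(-1/55501) = 18348*(-1/55501) = -18348/55501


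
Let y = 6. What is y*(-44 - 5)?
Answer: -294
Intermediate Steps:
y*(-44 - 5) = 6*(-44 - 5) = 6*(-49) = -294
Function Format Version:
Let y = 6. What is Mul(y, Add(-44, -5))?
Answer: -294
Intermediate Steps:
Mul(y, Add(-44, -5)) = Mul(6, Add(-44, -5)) = Mul(6, -49) = -294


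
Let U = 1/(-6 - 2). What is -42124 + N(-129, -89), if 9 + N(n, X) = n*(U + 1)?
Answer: -337967/8 ≈ -42246.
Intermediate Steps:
U = -⅛ (U = 1/(-8) = -⅛ ≈ -0.12500)
N(n, X) = -9 + 7*n/8 (N(n, X) = -9 + n*(-⅛ + 1) = -9 + n*(7/8) = -9 + 7*n/8)
-42124 + N(-129, -89) = -42124 + (-9 + (7/8)*(-129)) = -42124 + (-9 - 903/8) = -42124 - 975/8 = -337967/8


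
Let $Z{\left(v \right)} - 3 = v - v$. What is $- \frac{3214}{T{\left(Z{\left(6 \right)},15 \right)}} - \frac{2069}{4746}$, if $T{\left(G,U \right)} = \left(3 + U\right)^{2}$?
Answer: $- \frac{663500}{64071} \approx -10.356$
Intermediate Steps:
$Z{\left(v \right)} = 3$ ($Z{\left(v \right)} = 3 + \left(v - v\right) = 3 + 0 = 3$)
$- \frac{3214}{T{\left(Z{\left(6 \right)},15 \right)}} - \frac{2069}{4746} = - \frac{3214}{\left(3 + 15\right)^{2}} - \frac{2069}{4746} = - \frac{3214}{18^{2}} - \frac{2069}{4746} = - \frac{3214}{324} - \frac{2069}{4746} = \left(-3214\right) \frac{1}{324} - \frac{2069}{4746} = - \frac{1607}{162} - \frac{2069}{4746} = - \frac{663500}{64071}$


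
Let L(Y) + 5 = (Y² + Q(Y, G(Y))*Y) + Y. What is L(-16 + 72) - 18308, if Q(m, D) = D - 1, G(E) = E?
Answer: -12041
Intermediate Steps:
Q(m, D) = -1 + D
L(Y) = -5 + Y + Y² + Y*(-1 + Y) (L(Y) = -5 + ((Y² + (-1 + Y)*Y) + Y) = -5 + ((Y² + Y*(-1 + Y)) + Y) = -5 + (Y + Y² + Y*(-1 + Y)) = -5 + Y + Y² + Y*(-1 + Y))
L(-16 + 72) - 18308 = (-5 + 2*(-16 + 72)²) - 18308 = (-5 + 2*56²) - 18308 = (-5 + 2*3136) - 18308 = (-5 + 6272) - 18308 = 6267 - 18308 = -12041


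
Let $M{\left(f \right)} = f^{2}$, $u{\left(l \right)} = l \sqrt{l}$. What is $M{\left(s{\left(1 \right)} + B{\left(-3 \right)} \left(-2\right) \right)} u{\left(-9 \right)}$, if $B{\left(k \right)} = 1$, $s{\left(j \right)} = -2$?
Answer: $- 432 i \approx - 432.0 i$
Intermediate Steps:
$u{\left(l \right)} = l^{\frac{3}{2}}$
$M{\left(s{\left(1 \right)} + B{\left(-3 \right)} \left(-2\right) \right)} u{\left(-9 \right)} = \left(-2 + 1 \left(-2\right)\right)^{2} \left(-9\right)^{\frac{3}{2}} = \left(-2 - 2\right)^{2} \left(- 27 i\right) = \left(-4\right)^{2} \left(- 27 i\right) = 16 \left(- 27 i\right) = - 432 i$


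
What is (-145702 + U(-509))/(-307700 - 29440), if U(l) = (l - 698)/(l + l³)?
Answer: 6404707223623/14819858296440 ≈ 0.43217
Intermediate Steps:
U(l) = (-698 + l)/(l + l³)
(-145702 + U(-509))/(-307700 - 29440) = (-145702 + (-698 - 509)/(-509 + (-509)³))/(-307700 - 29440) = (-145702 - 1207/(-509 - 131872229))/(-337140) = (-145702 - 1207/(-131872738))*(-1/337140) = (-145702 - 1/131872738*(-1207))*(-1/337140) = (-145702 + 1207/131872738)*(-1/337140) = -19214121670869/131872738*(-1/337140) = 6404707223623/14819858296440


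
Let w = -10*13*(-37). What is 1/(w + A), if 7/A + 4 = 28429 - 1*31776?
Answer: 3351/16118303 ≈ 0.00020790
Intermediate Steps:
w = 4810 (w = -130*(-37) = 4810)
A = -7/3351 (A = 7/(-4 + (28429 - 1*31776)) = 7/(-4 + (28429 - 31776)) = 7/(-4 - 3347) = 7/(-3351) = 7*(-1/3351) = -7/3351 ≈ -0.0020889)
1/(w + A) = 1/(4810 - 7/3351) = 1/(16118303/3351) = 3351/16118303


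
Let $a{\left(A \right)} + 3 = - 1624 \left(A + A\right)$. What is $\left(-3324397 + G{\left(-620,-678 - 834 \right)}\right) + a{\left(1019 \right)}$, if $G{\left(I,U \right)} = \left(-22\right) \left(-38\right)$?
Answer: $-6633276$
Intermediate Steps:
$a{\left(A \right)} = -3 - 3248 A$ ($a{\left(A \right)} = -3 - 1624 \left(A + A\right) = -3 - 1624 \cdot 2 A = -3 - 3248 A$)
$G{\left(I,U \right)} = 836$
$\left(-3324397 + G{\left(-620,-678 - 834 \right)}\right) + a{\left(1019 \right)} = \left(-3324397 + 836\right) - 3309715 = -3323561 - 3309715 = -6633276$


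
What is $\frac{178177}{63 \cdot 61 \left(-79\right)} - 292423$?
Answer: $- \frac{88778923708}{303597} \approx -2.9242 \cdot 10^{5}$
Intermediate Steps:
$\frac{178177}{63 \cdot 61 \left(-79\right)} - 292423 = \frac{178177}{3843 \left(-79\right)} - 292423 = \frac{178177}{-303597} - 292423 = 178177 \left(- \frac{1}{303597}\right) - 292423 = - \frac{178177}{303597} - 292423 = - \frac{88778923708}{303597}$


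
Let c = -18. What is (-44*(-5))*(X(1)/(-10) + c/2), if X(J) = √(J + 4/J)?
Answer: -1980 - 22*√5 ≈ -2029.2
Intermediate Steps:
(-44*(-5))*(X(1)/(-10) + c/2) = (-44*(-5))*(√(1 + 4/1)/(-10) - 18/2) = 220*(√(1 + 4*1)*(-⅒) - 18*½) = 220*(√(1 + 4)*(-⅒) - 9) = 220*(√5*(-⅒) - 9) = 220*(-√5/10 - 9) = 220*(-9 - √5/10) = -1980 - 22*√5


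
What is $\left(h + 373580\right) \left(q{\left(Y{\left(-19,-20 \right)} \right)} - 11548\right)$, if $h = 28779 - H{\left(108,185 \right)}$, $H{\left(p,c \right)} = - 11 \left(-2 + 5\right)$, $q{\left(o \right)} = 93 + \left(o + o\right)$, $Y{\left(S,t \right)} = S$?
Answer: $-4624691256$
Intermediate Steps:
$q{\left(o \right)} = 93 + 2 o$
$H{\left(p,c \right)} = -33$ ($H{\left(p,c \right)} = \left(-11\right) 3 = -33$)
$h = 28812$ ($h = 28779 - -33 = 28779 + 33 = 28812$)
$\left(h + 373580\right) \left(q{\left(Y{\left(-19,-20 \right)} \right)} - 11548\right) = \left(28812 + 373580\right) \left(\left(93 + 2 \left(-19\right)\right) - 11548\right) = 402392 \left(\left(93 - 38\right) - 11548\right) = 402392 \left(55 - 11548\right) = 402392 \left(-11493\right) = -4624691256$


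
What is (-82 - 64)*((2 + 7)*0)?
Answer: 0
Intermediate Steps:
(-82 - 64)*((2 + 7)*0) = -1314*0 = -146*0 = 0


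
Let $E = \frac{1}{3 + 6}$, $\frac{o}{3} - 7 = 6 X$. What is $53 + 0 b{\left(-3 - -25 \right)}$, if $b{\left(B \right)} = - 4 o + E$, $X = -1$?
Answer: $53$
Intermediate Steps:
$o = 3$ ($o = 21 + 3 \cdot 6 \left(-1\right) = 21 + 3 \left(-6\right) = 21 - 18 = 3$)
$E = \frac{1}{9} \approx 0.11111$
$b{\left(B \right)} = - \frac{107}{9}$ ($b{\left(B \right)} = \left(-4\right) 3 + \frac{1}{9} = -12 + \frac{1}{9} = - \frac{107}{9}$)
$53 + 0 b{\left(-3 - -25 \right)} = 53 + 0 \left(- \frac{107}{9}\right) = 53 + 0 = 53$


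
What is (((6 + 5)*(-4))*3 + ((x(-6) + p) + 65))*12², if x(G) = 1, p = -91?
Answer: -22608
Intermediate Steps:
(((6 + 5)*(-4))*3 + ((x(-6) + p) + 65))*12² = (((6 + 5)*(-4))*3 + ((1 - 91) + 65))*12² = ((11*(-4))*3 + (-90 + 65))*144 = (-44*3 - 25)*144 = (-132 - 25)*144 = -157*144 = -22608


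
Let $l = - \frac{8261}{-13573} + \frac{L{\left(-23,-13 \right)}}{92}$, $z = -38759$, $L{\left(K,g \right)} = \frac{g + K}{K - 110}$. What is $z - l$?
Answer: $- \frac{229898798867}{5931401} \approx -38760.0$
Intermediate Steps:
$L{\left(K,g \right)} = \frac{K + g}{-110 + K}$
$l = \frac{3627508}{5931401}$ ($l = - \frac{8261}{-13573} + \frac{\frac{1}{-110 - 23} \left(-23 - 13\right)}{92} = \left(-8261\right) \left(- \frac{1}{13573}\right) + \frac{1}{-133} \left(-36\right) \frac{1}{92} = \frac{8261}{13573} + \left(- \frac{1}{133}\right) \left(-36\right) \frac{1}{92} = \frac{8261}{13573} + \frac{36}{133} \cdot \frac{1}{92} = \frac{8261}{13573} + \frac{9}{3059} = \frac{3627508}{5931401} \approx 0.61158$)
$z - l = -38759 - \frac{3627508}{5931401} = - \frac{229898798867}{5931401}$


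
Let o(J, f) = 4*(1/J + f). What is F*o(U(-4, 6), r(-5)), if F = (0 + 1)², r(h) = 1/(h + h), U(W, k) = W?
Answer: -7/5 ≈ -1.4000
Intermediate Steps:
r(h) = 1/(2*h)
F = 1 (F = 1² = 1)
o(J, f) = 4*f + 4/J (o(J, f) = 4*(f + 1/J) = 4*f + 4/J)
F*o(U(-4, 6), r(-5)) = 1*(4*((½)/(-5)) + 4/(-4)) = 1*(4*((½)*(-⅕)) + 4*(-¼)) = 1*(4*(-⅒) - 1) = 1*(-⅖ - 1) = 1*(-7/5) = -7/5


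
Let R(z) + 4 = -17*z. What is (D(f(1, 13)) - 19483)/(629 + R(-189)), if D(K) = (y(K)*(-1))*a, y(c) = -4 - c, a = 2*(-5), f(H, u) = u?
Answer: -19653/3838 ≈ -5.1206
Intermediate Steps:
R(z) = -4 - 17*z
a = -10
D(K) = -40 - 10*K (D(K) = ((-4 - K)*(-1))*(-10) = (4 + K)*(-10) = -40 - 10*K)
(D(f(1, 13)) - 19483)/(629 + R(-189)) = ((-40 - 10*13) - 19483)/(629 + (-4 - 17*(-189))) = ((-40 - 130) - 19483)/(629 + (-4 + 3213)) = (-170 - 19483)/(629 + 3209) = -19653/3838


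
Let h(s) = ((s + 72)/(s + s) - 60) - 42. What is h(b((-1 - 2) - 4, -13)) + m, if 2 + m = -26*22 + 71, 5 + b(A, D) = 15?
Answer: -6009/10 ≈ -600.90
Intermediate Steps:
b(A, D) = 10 (b(A, D) = -5 + 15 = 10)
m = -503 (m = -2 + (-26*22 + 71) = -2 + (-572 + 71) = -2 - 501 = -503)
h(s) = -102 + (72 + s)/(2*s) (h(s) = ((72 + s)/((2*s)) - 60) - 42 = ((72 + s)*(1/(2*s)) - 60) - 42 = ((72 + s)/(2*s) - 60) - 42 = (-60 + (72 + s)/(2*s)) - 42 = -102 + (72 + s)/(2*s))
h(b((-1 - 2) - 4, -13)) + m = (-203/2 + 36/10) - 503 = (-203/2 + 36*(⅒)) - 503 = (-203/2 + 18/5) - 503 = -979/10 - 503 = -6009/10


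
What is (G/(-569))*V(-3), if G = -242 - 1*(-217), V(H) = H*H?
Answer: 225/569 ≈ 0.39543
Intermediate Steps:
V(H) = H²
G = -25 (G = -242 + 217 = -25)
(G/(-569))*V(-3) = -25/(-569)*(-3)² = -25*(-1/569)*9 = (25/569)*9 = 225/569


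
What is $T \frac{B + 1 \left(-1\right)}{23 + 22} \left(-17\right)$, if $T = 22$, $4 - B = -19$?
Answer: $- \frac{8228}{45} \approx -182.84$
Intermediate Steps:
$B = 23$ ($B = 4 - -19 = 4 + 19 = 23$)
$T \frac{B + 1 \left(-1\right)}{23 + 22} \left(-17\right) = 22 \frac{23 + 1 \left(-1\right)}{23 + 22} \left(-17\right) = 22 \frac{23 - 1}{45} \left(-17\right) = 22 \cdot 22 \cdot \frac{1}{45} \left(-17\right) = 22 \cdot \frac{22}{45} \left(-17\right) = \frac{484}{45} \left(-17\right) = - \frac{8228}{45}$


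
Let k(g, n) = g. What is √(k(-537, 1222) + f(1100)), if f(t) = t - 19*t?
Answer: I*√20337 ≈ 142.61*I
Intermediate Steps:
f(t) = -18*t
√(k(-537, 1222) + f(1100)) = √(-537 - 18*1100) = √(-537 - 19800) = √(-20337) = I*√20337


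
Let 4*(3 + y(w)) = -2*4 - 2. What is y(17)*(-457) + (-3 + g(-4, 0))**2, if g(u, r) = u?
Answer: 5125/2 ≈ 2562.5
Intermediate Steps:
y(w) = -11/2 (y(w) = -3 + (-2*4 - 2)/4 = -3 + (-8 - 2)/4 = -3 + (1/4)*(-10) = -3 - 5/2 = -11/2)
y(17)*(-457) + (-3 + g(-4, 0))**2 = -11/2*(-457) + (-3 - 4)**2 = 5027/2 + (-7)**2 = 5027/2 + 49 = 5125/2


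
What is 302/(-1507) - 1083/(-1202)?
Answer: 1269077/1811414 ≈ 0.70060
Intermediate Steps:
302/(-1507) - 1083/(-1202) = 302*(-1/1507) - 1083*(-1/1202) = -302/1507 + 1083/1202 = 1269077/1811414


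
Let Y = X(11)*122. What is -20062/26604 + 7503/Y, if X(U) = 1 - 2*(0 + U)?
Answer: -171454/46557 ≈ -3.6827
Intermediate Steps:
X(U) = 1 - 2*U
Y = -2562 (Y = (1 - 2*11)*122 = (1 - 22)*122 = -21*122 = -2562)
-20062/26604 + 7503/Y = -20062/26604 + 7503/(-2562) = -20062*1/26604 + 7503*(-1/2562) = -10031/13302 - 41/14 = -171454/46557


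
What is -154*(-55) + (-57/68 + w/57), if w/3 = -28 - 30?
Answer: 10938213/1292 ≈ 8466.1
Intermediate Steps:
w = -174 (w = 3*(-28 - 30) = 3*(-58) = -174)
-154*(-55) + (-57/68 + w/57) = -154*(-55) + (-57/68 - 174/57) = 8470 + (-57*1/68 - 174*1/57) = 8470 + (-57/68 - 58/19) = 8470 - 5027/1292 = 10938213/1292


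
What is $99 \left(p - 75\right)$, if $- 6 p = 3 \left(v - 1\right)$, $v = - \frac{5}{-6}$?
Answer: $- \frac{29667}{4} \approx -7416.8$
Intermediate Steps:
$v = \frac{5}{6}$ ($v = \left(-5\right) \left(- \frac{1}{6}\right) = \frac{5}{6} \approx 0.83333$)
$p = \frac{1}{12}$ ($p = - \frac{3 \left(\frac{5}{6} - 1\right)}{6} = - \frac{3 \left(- \frac{1}{6}\right)}{6} = \left(- \frac{1}{6}\right) \left(- \frac{1}{2}\right) = \frac{1}{12} \approx 0.083333$)
$99 \left(p - 75\right) = 99 \left(\frac{1}{12} - 75\right) = 99 \left(- \frac{899}{12}\right) = - \frac{29667}{4}$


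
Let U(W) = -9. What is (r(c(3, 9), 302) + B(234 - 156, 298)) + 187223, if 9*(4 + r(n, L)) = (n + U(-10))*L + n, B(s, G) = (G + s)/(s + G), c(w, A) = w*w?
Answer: 187221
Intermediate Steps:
c(w, A) = w**2
B(s, G) = 1 (B(s, G) = (G + s)/(G + s) = 1)
r(n, L) = -4 + n/9 + L*(-9 + n)/9 (r(n, L) = -4 + ((n - 9)*L + n)/9 = -4 + ((-9 + n)*L + n)/9 = -4 + (L*(-9 + n) + n)/9 = -4 + (n + L*(-9 + n))/9 = -4 + (n/9 + L*(-9 + n)/9) = -4 + n/9 + L*(-9 + n)/9)
(r(c(3, 9), 302) + B(234 - 156, 298)) + 187223 = ((-4 - 1*302 + (1/9)*3**2 + (1/9)*302*3**2) + 1) + 187223 = ((-4 - 302 + (1/9)*9 + (1/9)*302*9) + 1) + 187223 = ((-4 - 302 + 1 + 302) + 1) + 187223 = (-3 + 1) + 187223 = -2 + 187223 = 187221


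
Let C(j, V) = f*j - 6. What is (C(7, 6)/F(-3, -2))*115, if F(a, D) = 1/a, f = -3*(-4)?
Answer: -26910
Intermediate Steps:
f = 12
C(j, V) = -6 + 12*j (C(j, V) = 12*j - 6 = -6 + 12*j)
(C(7, 6)/F(-3, -2))*115 = ((-6 + 12*7)/(1/(-3)))*115 = ((-6 + 84)/(-⅓))*115 = (78*(-3))*115 = -234*115 = -26910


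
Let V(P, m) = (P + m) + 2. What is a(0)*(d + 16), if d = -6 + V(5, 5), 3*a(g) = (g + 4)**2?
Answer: 352/3 ≈ 117.33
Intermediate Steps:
V(P, m) = 2 + P + m
a(g) = (4 + g)**2/3 (a(g) = (g + 4)**2/3 = (4 + g)**2/3)
d = 6 (d = -6 + (2 + 5 + 5) = -6 + 12 = 6)
a(0)*(d + 16) = ((4 + 0)**2/3)*(6 + 16) = ((1/3)*4**2)*22 = ((1/3)*16)*22 = (16/3)*22 = 352/3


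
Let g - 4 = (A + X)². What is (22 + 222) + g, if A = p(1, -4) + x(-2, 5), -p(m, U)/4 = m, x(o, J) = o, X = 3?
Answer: 257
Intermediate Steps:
p(m, U) = -4*m
A = -6 (A = -4*1 - 2 = -4 - 2 = -6)
g = 13 (g = 4 + (-6 + 3)² = 4 + (-3)² = 4 + 9 = 13)
(22 + 222) + g = (22 + 222) + 13 = 244 + 13 = 257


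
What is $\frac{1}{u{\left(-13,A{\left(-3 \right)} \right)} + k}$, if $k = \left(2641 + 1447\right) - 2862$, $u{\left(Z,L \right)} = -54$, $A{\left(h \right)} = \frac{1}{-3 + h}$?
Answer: $\frac{1}{1172} \approx 0.00085324$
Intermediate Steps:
$k = 1226$ ($k = 4088 - 2862 = 1226$)
$\frac{1}{u{\left(-13,A{\left(-3 \right)} \right)} + k} = \frac{1}{-54 + 1226} = \frac{1}{1172}$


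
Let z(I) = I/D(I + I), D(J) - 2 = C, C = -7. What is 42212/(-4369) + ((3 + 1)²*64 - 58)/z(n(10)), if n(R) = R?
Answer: -2152439/4369 ≈ -492.66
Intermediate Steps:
D(J) = -5 (D(J) = 2 - 7 = -5)
z(I) = -I/5 (z(I) = I/(-5) = I*(-⅕) = -I/5)
42212/(-4369) + ((3 + 1)²*64 - 58)/z(n(10)) = 42212/(-4369) + ((3 + 1)²*64 - 58)/((-⅕*10)) = 42212*(-1/4369) + (4²*64 - 58)/(-2) = -42212/4369 + (16*64 - 58)*(-½) = -42212/4369 + (1024 - 58)*(-½) = -42212/4369 + 966*(-½) = -42212/4369 - 483 = -2152439/4369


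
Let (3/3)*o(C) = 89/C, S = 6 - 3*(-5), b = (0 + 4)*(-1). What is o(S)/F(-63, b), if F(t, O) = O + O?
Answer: -89/168 ≈ -0.52976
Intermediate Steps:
b = -4 (b = 4*(-1) = -4)
F(t, O) = 2*O
S = 21 (S = 6 + 15 = 21)
o(C) = 89/C
o(S)/F(-63, b) = (89/21)/((2*(-4))) = (89*(1/21))/(-8) = (89/21)*(-⅛) = -89/168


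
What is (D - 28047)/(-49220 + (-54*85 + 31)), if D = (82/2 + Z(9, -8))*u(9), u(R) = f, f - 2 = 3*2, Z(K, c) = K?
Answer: 27647/53779 ≈ 0.51409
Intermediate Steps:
f = 8 (f = 2 + 3*2 = 2 + 6 = 8)
u(R) = 8
D = 400 (D = (82/2 + 9)*8 = (82*(½) + 9)*8 = (41 + 9)*8 = 50*8 = 400)
(D - 28047)/(-49220 + (-54*85 + 31)) = (400 - 28047)/(-49220 + (-54*85 + 31)) = -27647/(-49220 + (-4590 + 31)) = -27647/(-49220 - 4559) = -27647/(-53779) = -27647*(-1/53779) = 27647/53779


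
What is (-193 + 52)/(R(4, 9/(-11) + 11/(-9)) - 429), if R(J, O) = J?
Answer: 141/425 ≈ 0.33176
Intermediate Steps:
(-193 + 52)/(R(4, 9/(-11) + 11/(-9)) - 429) = (-193 + 52)/(4 - 429) = -141/(-425) = -141*(-1/425) = 141/425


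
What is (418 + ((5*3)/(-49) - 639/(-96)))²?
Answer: 442731875161/2458624 ≈ 1.8007e+5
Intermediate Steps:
(418 + ((5*3)/(-49) - 639/(-96)))² = (418 + (15*(-1/49) - 639*(-1/96)))² = (418 + (-15/49 + 213/32))² = (418 + 9957/1568)² = (665381/1568)² = 442731875161/2458624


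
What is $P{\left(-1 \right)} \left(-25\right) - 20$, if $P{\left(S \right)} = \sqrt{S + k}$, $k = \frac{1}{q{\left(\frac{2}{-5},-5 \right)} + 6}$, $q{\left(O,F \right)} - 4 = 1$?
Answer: $-20 - \frac{25 i \sqrt{110}}{11} \approx -20.0 - 23.837 i$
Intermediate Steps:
$q{\left(O,F \right)} = 5$ ($q{\left(O,F \right)} = 4 + 1 = 5$)
$k = \frac{1}{11}$ ($k = \frac{1}{5 + 6} = \frac{1}{11} \approx 0.090909$)
$P{\left(S \right)} = \sqrt{\frac{1}{11} + S}$ ($P{\left(S \right)} = \sqrt{S + \frac{1}{11}} = \sqrt{\frac{1}{11} + S}$)
$P{\left(-1 \right)} \left(-25\right) - 20 = \frac{\sqrt{11 + 121 \left(-1\right)}}{11} \left(-25\right) - 20 = \frac{\sqrt{11 - 121}}{11} \left(-25\right) - 20 = \frac{\sqrt{-110}}{11} \left(-25\right) - 20 = \frac{i \sqrt{110}}{11} \left(-25\right) - 20 = - \frac{25 i \sqrt{110}}{11} - 20 = -20 - \frac{25 i \sqrt{110}}{11}$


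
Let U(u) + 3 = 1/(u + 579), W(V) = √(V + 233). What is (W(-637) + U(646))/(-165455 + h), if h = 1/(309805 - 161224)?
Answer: 272943297/15057374979325 - 148581*I*√101/12291734677 ≈ 1.8127e-5 - 0.00012148*I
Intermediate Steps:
W(V) = √(233 + V)
U(u) = -3 + 1/(579 + u) (U(u) = -3 + 1/(u + 579) = -3 + 1/(579 + u))
h = 1/148581 ≈ 6.7303e-6
(W(-637) + U(646))/(-165455 + h) = (√(233 - 637) + (-1736 - 3*646)/(579 + 646))/(-165455 + 1/148581) = (√(-404) + (-1736 - 1938)/1225)/(-24583469354/148581) = (2*I*√101 + (1/1225)*(-3674))*(-148581/24583469354) = (2*I*√101 - 3674/1225)*(-148581/24583469354) = (-3674/1225 + 2*I*√101)*(-148581/24583469354) = 272943297/15057374979325 - 148581*I*√101/12291734677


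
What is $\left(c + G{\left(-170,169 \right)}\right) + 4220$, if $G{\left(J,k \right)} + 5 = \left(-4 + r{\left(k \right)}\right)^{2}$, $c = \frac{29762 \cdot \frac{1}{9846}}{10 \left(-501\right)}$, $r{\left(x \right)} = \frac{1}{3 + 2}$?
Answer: $\frac{521579330251}{123321150} \approx 4229.4$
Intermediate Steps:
$r{\left(x \right)} = \frac{1}{5}$
$c = - \frac{14881}{24664230}$ ($c = \frac{29762 \cdot \frac{1}{9846}}{-5010} = \frac{14881}{4923} \left(- \frac{1}{5010}\right) = - \frac{14881}{24664230} \approx -0.00060334$)
$G{\left(J,k \right)} = \frac{236}{25}$ ($G{\left(J,k \right)} = -5 + \left(-4 + \frac{1}{5}\right)^{2} = -5 + \left(- \frac{19}{5}\right)^{2} = -5 + \frac{361}{25} = \frac{236}{25}$)
$\left(c + G{\left(-170,169 \right)}\right) + 4220 = \left(- \frac{14881}{24664230} + \frac{236}{25}\right) + 4220 = \frac{1164077251}{123321150} + 4220 = \frac{521579330251}{123321150}$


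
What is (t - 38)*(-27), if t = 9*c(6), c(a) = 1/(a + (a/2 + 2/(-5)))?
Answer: 42903/43 ≈ 997.74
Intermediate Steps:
c(a) = 1/(-2/5 + 3*a/2) (c(a) = 1/(a + (a*(1/2) + 2*(-1/5))) = 1/(a + (a/2 - 2/5)) = 1/(a + (-2/5 + a/2)) = 1/(-2/5 + 3*a/2))
t = 45/43 (t = 9*(10/(-4 + 15*6)) = 9*(10/(-4 + 90)) = 9*(10/86) = 9*(10*(1/86)) = 9*(5/43) = 45/43 ≈ 1.0465)
(t - 38)*(-27) = (45/43 - 38)*(-27) = -1589/43*(-27) = 42903/43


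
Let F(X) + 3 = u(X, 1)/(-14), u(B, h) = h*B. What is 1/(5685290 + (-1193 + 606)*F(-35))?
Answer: 2/11371167 ≈ 1.7588e-7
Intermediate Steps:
u(B, h) = B*h
F(X) = -3 - X/14 (F(X) = -3 + (X*1)/(-14) = -3 + X*(-1/14) = -3 - X/14)
1/(5685290 + (-1193 + 606)*F(-35)) = 1/(5685290 + (-1193 + 606)*(-3 - 1/14*(-35))) = 1/(5685290 - 587*(-3 + 5/2)) = 1/(5685290 - 587*(-1/2)) = 1/(5685290 + 587/2) = 1/(11371167/2) = 2/11371167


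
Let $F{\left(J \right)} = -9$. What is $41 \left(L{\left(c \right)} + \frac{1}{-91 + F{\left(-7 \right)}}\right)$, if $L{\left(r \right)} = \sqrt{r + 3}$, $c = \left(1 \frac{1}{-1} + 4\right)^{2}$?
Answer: $- \frac{41}{100} + 82 \sqrt{3} \approx 141.62$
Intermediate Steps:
$c = 9$ ($c = \left(1 \left(-1\right) + 4\right)^{2} = \left(-1 + 4\right)^{2} = 3^{2} = 9$)
$L{\left(r \right)} = \sqrt{3 + r}$
$41 \left(L{\left(c \right)} + \frac{1}{-91 + F{\left(-7 \right)}}\right) = 41 \left(\sqrt{3 + 9} + \frac{1}{-91 - 9}\right) = 41 \left(\sqrt{12} + \frac{1}{-100}\right) = 41 \left(2 \sqrt{3} - \frac{1}{100}\right) = 41 \left(- \frac{1}{100} + 2 \sqrt{3}\right) = - \frac{41}{100} + 82 \sqrt{3}$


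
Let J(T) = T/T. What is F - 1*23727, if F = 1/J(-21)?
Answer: -23726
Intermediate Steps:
J(T) = 1
F = 1 (F = 1/1 = 1)
F - 1*23727 = 1 - 1*23727 = 1 - 23727 = -23726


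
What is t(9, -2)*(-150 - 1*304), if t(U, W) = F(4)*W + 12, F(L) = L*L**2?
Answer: 52664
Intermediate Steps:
F(L) = L**3
t(U, W) = 12 + 64*W (t(U, W) = 4**3*W + 12 = 64*W + 12 = 12 + 64*W)
t(9, -2)*(-150 - 1*304) = (12 + 64*(-2))*(-150 - 1*304) = (12 - 128)*(-150 - 304) = -116*(-454) = 52664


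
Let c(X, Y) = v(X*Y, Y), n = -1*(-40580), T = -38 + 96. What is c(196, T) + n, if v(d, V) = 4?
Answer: 40584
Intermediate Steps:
T = 58
n = 40580
c(X, Y) = 4
c(196, T) + n = 4 + 40580 = 40584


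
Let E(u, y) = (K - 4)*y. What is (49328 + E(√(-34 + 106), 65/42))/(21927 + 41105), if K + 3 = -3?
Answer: 1035563/1323672 ≈ 0.78234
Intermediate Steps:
K = -6 (K = -3 - 3 = -6)
E(u, y) = -10*y (E(u, y) = (-6 - 4)*y = -10*y)
(49328 + E(√(-34 + 106), 65/42))/(21927 + 41105) = (49328 - 650/42)/(21927 + 41105) = (49328 - 650/42)/63032 = (49328 - 10*65/42)*(1/63032) = (49328 - 325/21)*(1/63032) = (1035563/21)*(1/63032) = 1035563/1323672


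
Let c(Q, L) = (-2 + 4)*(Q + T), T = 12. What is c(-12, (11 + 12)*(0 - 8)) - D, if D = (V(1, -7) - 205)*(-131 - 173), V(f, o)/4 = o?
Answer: -70832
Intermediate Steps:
V(f, o) = 4*o
c(Q, L) = 24 + 2*Q (c(Q, L) = (-2 + 4)*(Q + 12) = 2*(12 + Q) = 24 + 2*Q)
D = 70832 (D = (4*(-7) - 205)*(-131 - 173) = (-28 - 205)*(-304) = -233*(-304) = 70832)
c(-12, (11 + 12)*(0 - 8)) - D = (24 + 2*(-12)) - 1*70832 = (24 - 24) - 70832 = 0 - 70832 = -70832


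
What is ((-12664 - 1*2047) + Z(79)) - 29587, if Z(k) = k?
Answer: -44219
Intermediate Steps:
((-12664 - 1*2047) + Z(79)) - 29587 = ((-12664 - 1*2047) + 79) - 29587 = ((-12664 - 2047) + 79) - 29587 = (-14711 + 79) - 29587 = -14632 - 29587 = -44219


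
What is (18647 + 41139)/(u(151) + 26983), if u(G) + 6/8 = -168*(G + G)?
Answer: -239144/95015 ≈ -2.5169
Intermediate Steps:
u(G) = -¾ - 336*G (u(G) = -¾ - 168*(G + G) = -¾ - 336*G)
(18647 + 41139)/(u(151) + 26983) = (18647 + 41139)/((-¾ - 336*151) + 26983) = 59786/((-¾ - 50736) + 26983) = 59786/(-202947/4 + 26983) = 59786/(-95015/4) = 59786*(-4/95015) = -239144/95015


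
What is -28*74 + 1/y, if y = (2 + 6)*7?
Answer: -116031/56 ≈ -2072.0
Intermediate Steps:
y = 56 (y = 8*7 = 56)
-28*74 + 1/y = -28*74 + 1/56 = -2072 + 1/56 = -116031/56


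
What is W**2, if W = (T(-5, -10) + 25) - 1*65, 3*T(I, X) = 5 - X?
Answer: 1225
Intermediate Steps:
T(I, X) = 5/3 - X/3 (T(I, X) = (5 - X)/3 = 5/3 - X/3)
W = -35 (W = ((5/3 - 1/3*(-10)) + 25) - 1*65 = ((5/3 + 10/3) + 25) - 65 = (5 + 25) - 65 = 30 - 65 = -35)
W**2 = (-35)**2 = 1225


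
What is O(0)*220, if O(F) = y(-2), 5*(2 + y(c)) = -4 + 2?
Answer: -528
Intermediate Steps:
y(c) = -12/5 (y(c) = -2 + (-4 + 2)/5 = -2 + (⅕)*(-2) = -2 - ⅖ = -12/5)
O(F) = -12/5
O(0)*220 = -12/5*220 = -528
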